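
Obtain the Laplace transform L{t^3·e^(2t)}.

L{t^n·e^(at)} = n!/(s-a)^(n+1), so L{t^3·e^(2t)} = 6/(s-2)^4

Final answer: 6/(s-2)^4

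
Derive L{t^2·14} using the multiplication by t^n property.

L{14} = 14/s. d^1/ds^1[1/s] = -1/s². d^2/ds^2[1/s] = 2/s^3. So L{t^2} = (-1)^{2}·2/s^3 = 2/s^3. Then L{t^2·14} = 14·2/s^3 = 28/s^3

Final answer: 28/s^3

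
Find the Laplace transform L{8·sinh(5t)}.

L{sinh(ωt)} = ω/(s² - ω²), so L{sinh(5t)} = 5/(s² - 25). Then L{8·sinh(5t)} = 8·5/(s² - 25) = 40/(s² - 25)

Final answer: 40/(s² - 25)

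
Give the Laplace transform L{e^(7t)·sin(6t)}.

L{e^(at)·sin(ωt)} = ω/((s-a)² + ω²), so L{e^(7t)·sin(6t)} = 6/((s-7)² + 36)

Final answer: 6/((s-7)² + 36)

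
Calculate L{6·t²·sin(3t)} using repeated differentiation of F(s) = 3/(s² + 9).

F(s) = 3/(s² + 9). F'(s) = -6s/(s² + 9)². F''(s) = -6(9 - 3s²)/(s² + 9)³ = (18s² - 54)/(s² + 9)³. So L{t²·sin(3t)} = (-1)² F''(s) = (18s² - 54)/(s² + 9)³. Then L{6·t²·sin(3t)} = 6·(18s² - 54)/(s² + 9)³ = (108s² - 324)/(s² + 9)³

Final answer: (108s² - 324)/(s² + 9)³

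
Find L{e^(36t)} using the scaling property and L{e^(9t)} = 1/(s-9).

Using L{f(at)} = (1/a)F(s/a) with a=4 and f(t) = e^(9t): L{e^(36t)} = (1/4) · 1/((s/4)-9) = (1/4) · 4/(s-36) = 1/(s-36)

Final answer: 1/(s-36)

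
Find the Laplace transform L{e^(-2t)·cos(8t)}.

L{e^(at)·cos(ωt)} = (s-a)/((s-a)² + ω²), so L{e^(-2t)·cos(8t)} = (s+2)/((s+2)² + 64)

Final answer: (s+2)/((s+2)² + 64)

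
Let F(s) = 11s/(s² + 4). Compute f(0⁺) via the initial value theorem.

f(0⁺) = lim_{s→∞} s·11s/(s² + 4) = lim_{s→∞} 11s²/(s² + 4) = 11

Final answer: 11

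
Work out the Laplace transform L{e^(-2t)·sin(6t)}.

L{e^(at)·sin(ωt)} = ω/((s-a)² + ω²), so L{e^(-2t)·sin(6t)} = 6/((s+2)² + 36)

Final answer: 6/((s+2)² + 36)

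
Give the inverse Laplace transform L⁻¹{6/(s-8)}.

L⁻¹{1/(s-a)} = e^(at), so L⁻¹{1/(s-8)} = e^(8t), and L⁻¹{6/(s-8)} = 6·e^(8t)

Final answer: 6·e^(8t)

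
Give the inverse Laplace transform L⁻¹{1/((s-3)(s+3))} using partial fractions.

Decompose: A/(s-3) + B/(s+3). A = 1/6, B = -1/6. f(t) = (e^(3t) - e^(-3t))/6

Final answer: (e^(3t) - e^(-3t))/6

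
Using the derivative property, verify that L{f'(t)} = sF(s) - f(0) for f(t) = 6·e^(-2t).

f'(t) = -12e^(-2t). Direct: L{f'(t)} = -12/(s+2). Property: s·6/(s+2) - 6 = (6s - 6(s+2))/(s+2) = -12/(s+2). ✓

Final answer: -12/(s+2)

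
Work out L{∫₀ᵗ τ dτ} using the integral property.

L{∫₀ᵗ f(τ)dτ} = F(s)/s with f(t) = t. F(s) = 1/s^2, so L{∫₀ᵗ τ dτ} = (1/s^2)/s = 1/s^3. (Check: ∫₀ᵗ τ dτ = t^2/2.)

Final answer: 1/s^3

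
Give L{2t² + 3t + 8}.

L{2t² + 3t + 8} = 2·2/s³ + 3/s² + 8/s = 4/s³ + 3/s² + 8/s

Final answer: 4/s³ + 3/s² + 8/s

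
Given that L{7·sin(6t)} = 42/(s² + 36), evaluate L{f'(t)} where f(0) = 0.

L{f'(t)} = s·F(s) - f(0) = s·42/(s² + 36) - 0 = 42s/(s² + 36)

Final answer: 42s/(s² + 36)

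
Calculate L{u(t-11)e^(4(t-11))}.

u(t-a)f(t-a) with f(t)=e^(4t). L{e^(4t)} = 1/(s-4). By time shift: e^(-11s)/(s-4)

Final answer: e^(-11s)/(s-4)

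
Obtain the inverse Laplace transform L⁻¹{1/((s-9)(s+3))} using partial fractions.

Decompose: A/(s-9) + B/(s+3). A = 1/12, B = -1/12. f(t) = (e^(9t) - e^(-3t))/12

Final answer: (e^(9t) - e^(-3t))/12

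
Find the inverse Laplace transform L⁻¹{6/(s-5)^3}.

L⁻¹{n!/(s-a)^(n+1)} = t^n·e^(at) with n=2, a=5. So L⁻¹{2/(s-5)^3} = t^2·e^(5t), and L⁻¹{6/(s-5)^3} = (6/2)·t^2·e^(5t) = 3·t^2·e^(5t)

Final answer: 3·t^2·e^(5t)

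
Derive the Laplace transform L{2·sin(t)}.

L{sin(ωt)} = ω/(s² + ω²), so L{sin(t)} = 1/(s² + 1). Then L{2·sin(t)} = 2·1/(s² + 1) = 2/(s² + 1)

Final answer: 2/(s² + 1)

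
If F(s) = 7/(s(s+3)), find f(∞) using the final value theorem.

f(∞) = lim_{s→0} s·7/(s(s+3)) = lim_{s→0} 7/(s+3) = 7/3 = 7/3

Final answer: 7/3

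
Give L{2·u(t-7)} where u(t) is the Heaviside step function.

L{u(t-a)} = e^(-as)/s. Here a=7, so L{u(t-7)} = e^(-7s)/s, and L{2·u(t-7)} = 2·e^(-7s)/s

Final answer: 2·e^(-7s)/s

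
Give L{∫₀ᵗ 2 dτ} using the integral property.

L{∫₀ᵗ f(τ)dτ} = F(s)/s with f(t) = 2. F(s) = 2/s, so L{∫₀ᵗ 2 dτ} = (2/s)/s = 2/s². (Check: ∫₀ᵗ 2 dτ = 2t.)

Final answer: 2/s²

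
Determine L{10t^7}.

L{t^n} = n!/s^(n+1). So L{10t^7} = 10·7!/s^8 = 50400/s^8

Final answer: 50400/s^8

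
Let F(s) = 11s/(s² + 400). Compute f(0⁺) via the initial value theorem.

f(0⁺) = lim_{s→∞} s·11s/(s² + 400) = lim_{s→∞} 11s²/(s² + 400) = 11

Final answer: 11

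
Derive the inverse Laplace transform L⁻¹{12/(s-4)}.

L⁻¹{1/(s-a)} = e^(at), so L⁻¹{1/(s-4)} = e^(4t), and L⁻¹{12/(s-4)} = 12·e^(4t)

Final answer: 12·e^(4t)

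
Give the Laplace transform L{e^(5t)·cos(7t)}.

L{e^(at)·cos(ωt)} = (s-a)/((s-a)² + ω²), so L{e^(5t)·cos(7t)} = (s-5)/((s-5)² + 49)

Final answer: (s-5)/((s-5)² + 49)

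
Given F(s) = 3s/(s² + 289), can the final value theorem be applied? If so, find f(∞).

The final value theorem requires all poles of sF(s) in the left half-plane. sF(s) = 3s²/(s² + 289) has poles at s = ±17i (imaginary axis). Theorem does NOT apply (oscillatory system).

Final answer: Not applicable (oscillatory)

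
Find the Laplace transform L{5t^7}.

L{5t^7} = 5 · L{t^7} = 5 · 5040/s^8 = 25200/s^8

Final answer: 25200/s^8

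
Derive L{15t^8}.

L{t^n} = n!/s^(n+1). So L{15t^8} = 15·8!/s^9 = 604800/s^9

Final answer: 604800/s^9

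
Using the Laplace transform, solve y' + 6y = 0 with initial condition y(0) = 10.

L{y'} + 6L{y} = 0. sY - 10 + 6Y = 0. Y(s+6) = 10. Y = 10/(s+6)

Final answer: y(t) = 10e^(-6t)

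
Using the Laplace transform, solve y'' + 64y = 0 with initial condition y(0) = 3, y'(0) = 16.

L{y''} + 64L{y} = 0. s²Y - 3s - 16 + 64Y = 0. Y(s² + 64) = 3s + 16. Y = (3s + 16)/(s² + 64). Inverting: y(t) = 3cos(8t) + 2sin(8t)

Final answer: y(t) = 3cos(8t) + 2sin(8t)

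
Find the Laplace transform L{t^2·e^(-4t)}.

L{t^n·e^(at)} = n!/(s-a)^(n+1), so L{t^2·e^(-4t)} = 2/(s+4)^3

Final answer: 2/(s+4)^3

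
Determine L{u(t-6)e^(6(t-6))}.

u(t-a)f(t-a) with f(t)=e^(6t). L{e^(6t)} = 1/(s-6). By time shift: e^(-6s)/(s-6)

Final answer: e^(-6s)/(s-6)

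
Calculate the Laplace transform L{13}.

L{13} = 13 · L{1} = 13/s

Final answer: 13/s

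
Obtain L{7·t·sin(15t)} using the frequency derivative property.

L{sin(15t)} = 15/(s² + 225). By L{t·f(t)} = -F'(s): -d/ds[15/(s² + 225)] = -(15)·(-2s)/(s² + 225)² = 30s/(s² + 225)². Then L{7·t·sin(15t)} = 7·30s/(s² + 225)² = 210s/(s² + 225)²

Final answer: 210s/(s² + 225)²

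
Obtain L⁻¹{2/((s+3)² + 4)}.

Form: b/((s-a)² + b²) → e^(at)sin(bt). With a=-3, b=2

Final answer: e^(-3t)·sin(2t)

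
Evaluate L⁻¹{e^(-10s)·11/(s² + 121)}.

L⁻¹{11/(s² + 121)} = sin(11t). By the time shift theorem, L⁻¹{e^(-as)F(s)} = u(t-a)f(t-a) with a=10, so L⁻¹{e^(-10s)·11/(s² + 121)} = u(t-10)·sin(11(t-10))

Final answer: u(t-10)·sin(11(t-10))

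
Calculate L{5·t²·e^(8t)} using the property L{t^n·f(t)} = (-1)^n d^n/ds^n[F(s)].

L{e^(8t)} = 1/(s-8). d/ds[1/(s-8)] = -1/(s-8)². d²/ds²[1/(s-8)] = 2/(s-8)³. So L{t²·e^(8t)} = (-1)² · 2/(s-8)³ = 2/(s-8)³. Then L{5·t²·e^(8t)} = 5·2/(s-8)³ = 10/(s-8)³

Final answer: 10/(s-8)³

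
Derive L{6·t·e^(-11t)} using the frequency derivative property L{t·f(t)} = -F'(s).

L{e^(-11t)} = 1/(s+11). By frequency derivative: L{t·e^(-11t)} = -d/ds[1/(s+11)] = -(-1)/(s+11)² = 1/(s+11)². Then L{6·t·e^(-11t)} = 6·1/(s+11)² = 6/(s+11)²

Final answer: 6/(s+11)²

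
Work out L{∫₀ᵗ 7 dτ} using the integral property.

L{∫₀ᵗ f(τ)dτ} = F(s)/s with f(t) = 7. F(s) = 7/s, so L{∫₀ᵗ 7 dτ} = (7/s)/s = 7/s². (Check: ∫₀ᵗ 7 dτ = 7t.)

Final answer: 7/s²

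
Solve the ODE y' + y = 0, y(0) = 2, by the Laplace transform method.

L{y'} + L{y} = 0. sY - 2 + Y = 0. Y(s+1) = 2. Y = 2/(s+1)

Final answer: y(t) = 2e^(-t)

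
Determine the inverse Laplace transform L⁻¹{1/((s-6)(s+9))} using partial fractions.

Decompose: A/(s-6) + B/(s+9). A = 1/15, B = -1/15. f(t) = (e^(6t) - e^(-9t))/15

Final answer: (e^(6t) - e^(-9t))/15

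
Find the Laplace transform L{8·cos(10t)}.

L{cos(ωt)} = s/(s² + ω²), so L{cos(10t)} = s/(s² + 100). Then L{8·cos(10t)} = 8·s/(s² + 100) = 8s/(s² + 100)

Final answer: 8s/(s² + 100)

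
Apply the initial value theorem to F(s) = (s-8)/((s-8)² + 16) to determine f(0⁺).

f(0⁺) = lim_{s→∞} sF(s) = lim_{s→∞} s(s-8)/((s-8)² + 16) = 1

Final answer: 1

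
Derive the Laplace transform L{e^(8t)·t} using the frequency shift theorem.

L{e^(at)·t^n} = n!/(s-a)^(n+1), so L{e^(8t)·t} = 1/(s-8)^2

Final answer: 1/(s-8)^2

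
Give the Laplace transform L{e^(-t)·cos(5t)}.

L{e^(at)·cos(ωt)} = (s-a)/((s-a)² + ω²), so L{e^(-t)·cos(5t)} = (s+1)/((s+1)² + 25)

Final answer: (s+1)/((s+1)² + 25)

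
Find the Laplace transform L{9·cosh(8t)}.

L{cosh(ωt)} = s/(s² - ω²), so L{cosh(8t)} = s/(s² - 64). Then L{9·cosh(8t)} = 9·s/(s² - 64) = 9s/(s² - 64)

Final answer: 9s/(s² - 64)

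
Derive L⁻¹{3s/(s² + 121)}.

This is the form c·s/(s² + a²) with a = 11, c = 3. L⁻¹ = 3·cos(11t)

Final answer: 3·cos(11t)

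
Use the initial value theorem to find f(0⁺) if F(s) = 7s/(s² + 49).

f(0⁺) = lim_{s→∞} s·7s/(s² + 49) = lim_{s→∞} 7s²/(s² + 49) = 7

Final answer: 7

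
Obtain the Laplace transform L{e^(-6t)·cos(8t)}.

L{e^(at)·cos(ωt)} = (s-a)/((s-a)² + ω²), so L{e^(-6t)·cos(8t)} = (s+6)/((s+6)² + 64)

Final answer: (s+6)/((s+6)² + 64)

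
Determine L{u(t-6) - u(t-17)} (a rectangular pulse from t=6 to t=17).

L{u(t-a)} = e^(-as)/s. L{u(t-6) - u(t-17)} = (e^(-6s) - e^(-17s))/s

Final answer: (e^(-6s) - e^(-17s))/s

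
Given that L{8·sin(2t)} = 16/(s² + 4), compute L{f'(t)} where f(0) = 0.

L{f'(t)} = s·F(s) - f(0) = s·16/(s² + 4) - 0 = 16s/(s² + 4)

Final answer: 16s/(s² + 4)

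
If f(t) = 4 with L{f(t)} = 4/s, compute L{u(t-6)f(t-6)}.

Time shift theorem: L{u(t-a)f(t-a)} = e^(-as)F(s). Here a=6, F(s) = 4/s, so L{u(t-6)f(t-6)} = e^(-6s)·4/s

Final answer: e^(-6s)·4/s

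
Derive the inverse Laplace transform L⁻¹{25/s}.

L⁻¹{c/s} = c, so L⁻¹{25/s} = 25

Final answer: 25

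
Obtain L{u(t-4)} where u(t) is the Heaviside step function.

L{u(t-a)} = e^(-as)/s. Here a=4, so L{u(t-4)} = e^(-4s)/s

Final answer: e^(-4s)/s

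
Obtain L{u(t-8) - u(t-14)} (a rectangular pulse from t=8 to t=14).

L{u(t-a)} = e^(-as)/s. L{u(t-8) - u(t-14)} = (e^(-8s) - e^(-14s))/s

Final answer: (e^(-8s) - e^(-14s))/s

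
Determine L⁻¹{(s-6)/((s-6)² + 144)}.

Using frequency shift: L⁻¹{(s-a)/((s-a)² + b²)} = e^(at)cos(bt). Here a=6, b=12

Final answer: e^(6t)·cos(12t)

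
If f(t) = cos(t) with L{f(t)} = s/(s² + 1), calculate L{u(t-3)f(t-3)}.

Time shift theorem: L{u(t-a)f(t-a)} = e^(-as)F(s). Here a=3, F(s) = s/(s² + 1), so L{u(t-3)f(t-3)} = e^(-3s)·s/(s² + 1)

Final answer: e^(-3s)·s/(s² + 1)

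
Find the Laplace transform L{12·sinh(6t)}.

L{sinh(ωt)} = ω/(s² - ω²), so L{sinh(6t)} = 6/(s² - 36). Then L{12·sinh(6t)} = 12·6/(s² - 36) = 72/(s² - 36)

Final answer: 72/(s² - 36)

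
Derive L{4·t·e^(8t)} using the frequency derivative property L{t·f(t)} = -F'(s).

L{e^(8t)} = 1/(s-8). By frequency derivative: L{t·e^(8t)} = -d/ds[1/(s-8)] = -(-1)/(s-8)² = 1/(s-8)². Then L{4·t·e^(8t)} = 4·1/(s-8)² = 4/(s-8)²

Final answer: 4/(s-8)²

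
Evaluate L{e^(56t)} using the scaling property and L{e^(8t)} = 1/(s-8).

Using L{f(at)} = (1/a)F(s/a) with a=7 and f(t) = e^(8t): L{e^(56t)} = (1/7) · 1/((s/7)-8) = (1/7) · 7/(s-56) = 1/(s-56)

Final answer: 1/(s-56)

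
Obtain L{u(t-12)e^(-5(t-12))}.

u(t-a)f(t-a) with f(t)=e^(-5t). L{e^(-5t)} = 1/(s+5). By time shift: e^(-12s)/(s+5)

Final answer: e^(-12s)/(s+5)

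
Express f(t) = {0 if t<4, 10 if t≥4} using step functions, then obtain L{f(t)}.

f(t) = 10·u(t-4). L{u(t-4)} = e^(-4s)/s, so L{f(t)} = 10·e^(-4s)/s

Final answer: 10·e^(-4s)/s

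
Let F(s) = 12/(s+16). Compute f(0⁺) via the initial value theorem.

f(0⁺) = lim_{s→∞} s·12/(s+16) = lim_{s→∞} 12s/(s+16) = 12

Final answer: 12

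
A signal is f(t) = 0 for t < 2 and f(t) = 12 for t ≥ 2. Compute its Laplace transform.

f(t) = 12·u(t-2). L{u(t-2)} = e^(-2s)/s, so L{f(t)} = 12·e^(-2s)/s

Final answer: 12·e^(-2s)/s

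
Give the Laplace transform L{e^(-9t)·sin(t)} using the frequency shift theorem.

Frequency shift: L{e^(at)f(t)} = F(s-a). L{e^(-9t)·sin(t)} = 1/((s+9)² + 1)

Final answer: 1/((s+9)² + 1)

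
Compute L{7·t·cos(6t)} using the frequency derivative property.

L{cos(6t)} = s/(s² + 36). Derivative: d/ds[s/(s² + 36)] = [(s² + 36) - s·2s]/(s² + 36)² = (36 - s²)/(s² + 36)². So L{t·cos(6t)} = -F'(s) = (s² - 36)/(s² + 36)². Then L{7·t·cos(6t)} = 7·(s² - 36)/(s² + 36)²

Final answer: 7·(s² - 36)/(s² + 36)²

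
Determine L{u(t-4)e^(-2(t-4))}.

u(t-a)f(t-a) with f(t)=e^(-2t). L{e^(-2t)} = 1/(s+2). By time shift: e^(-4s)/(s+2)

Final answer: e^(-4s)/(s+2)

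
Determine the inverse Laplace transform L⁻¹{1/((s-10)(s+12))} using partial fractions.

Decompose: A/(s-10) + B/(s+12). A = 1/22, B = -1/22. f(t) = (e^(10t) - e^(-12t))/22

Final answer: (e^(10t) - e^(-12t))/22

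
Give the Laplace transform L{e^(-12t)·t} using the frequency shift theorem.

L{e^(at)·t^n} = n!/(s-a)^(n+1), so L{e^(-12t)·t} = 1/(s+12)^2

Final answer: 1/(s+12)^2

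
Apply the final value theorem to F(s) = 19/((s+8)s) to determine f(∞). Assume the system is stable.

f(∞) = lim_{s→0} sF(s) = lim_{s→0} 19/(s+8) = 19/8

Final answer: 19/8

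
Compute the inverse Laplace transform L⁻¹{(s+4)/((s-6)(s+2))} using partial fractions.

Using partial fractions, f(t) = (10e^(6t) - 2e^(-2t))/8

Final answer: (10e^(6t) - 2e^(-2t))/8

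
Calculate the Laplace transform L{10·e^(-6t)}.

L{e^(at)} = 1/(s-a), so L{e^(-6t)} = 1/(s+6). Then L{10·e^(-6t)} = 10/(s+6)

Final answer: 10/(s+6)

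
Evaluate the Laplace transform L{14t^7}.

L{14t^7} = 14 · L{t^7} = 14 · 5040/s^8 = 70560/s^8

Final answer: 70560/s^8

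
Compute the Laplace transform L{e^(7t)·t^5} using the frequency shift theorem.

L{e^(at)·t^n} = n!/(s-a)^(n+1), so L{e^(7t)·t^5} = 120/(s-7)^6

Final answer: 120/(s-7)^6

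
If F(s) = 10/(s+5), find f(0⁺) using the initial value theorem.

f(0⁺) = lim_{s→∞} s·10/(s+5) = lim_{s→∞} 10s/(s+5) = 10

Final answer: 10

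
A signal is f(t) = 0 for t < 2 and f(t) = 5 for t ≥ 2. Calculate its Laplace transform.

f(t) = 5·u(t-2). L{u(t-2)} = e^(-2s)/s, so L{f(t)} = 5·e^(-2s)/s

Final answer: 5·e^(-2s)/s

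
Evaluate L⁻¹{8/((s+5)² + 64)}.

Form: b/((s-a)² + b²) → e^(at)sin(bt). With a=-5, b=8

Final answer: e^(-5t)·sin(8t)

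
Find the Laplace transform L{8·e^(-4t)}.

L{e^(at)} = 1/(s-a), so L{e^(-4t)} = 1/(s+4). Then L{8·e^(-4t)} = 8/(s+4)

Final answer: 8/(s+4)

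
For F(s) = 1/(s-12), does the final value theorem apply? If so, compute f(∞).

sF(s) = s/(s-12) has a pole at s = 12 in the right half-plane. Theorem does NOT apply (unstable system; f(t) = e^(12t) grows without bound).

Final answer: Not applicable (unstable)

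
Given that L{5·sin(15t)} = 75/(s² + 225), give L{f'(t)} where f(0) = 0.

L{f'(t)} = s·F(s) - f(0) = s·75/(s² + 225) - 0 = 75s/(s² + 225)

Final answer: 75s/(s² + 225)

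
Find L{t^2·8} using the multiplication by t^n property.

L{8} = 8/s. d^1/ds^1[1/s] = -1/s². d^2/ds^2[1/s] = 2/s^3. So L{t^2} = (-1)^{2}·2/s^3 = 2/s^3. Then L{t^2·8} = 8·2/s^3 = 16/s^3

Final answer: 16/s^3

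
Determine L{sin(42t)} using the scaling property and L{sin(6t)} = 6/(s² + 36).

Using L{f(at)} = (1/a)F(s/a) with a=7: L{sin(42t)} = (1/7) · 6/((s/7)² + 36) = (1/7) · 6·49/(s² + 1764) = 42/(s² + 1764)

Final answer: 42/(s² + 1764)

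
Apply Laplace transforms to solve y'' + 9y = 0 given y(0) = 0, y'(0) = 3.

L{y''} + 9L{y} = 0. s²Y - 0 - 3 + 9Y = 0. Y(s² + 9) = 3. Y = (3)/(s² + 9). Inverting: y(t) = sin(3t)

Final answer: y(t) = sin(3t)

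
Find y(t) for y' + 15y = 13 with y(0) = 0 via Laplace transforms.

sY + 15Y = 13/s. Y = 13/(s(s+15)). Partial fractions: Y = 13/15/s - 13/15/(s+15)

Final answer: y(t) = 13/15(1 - e^(-15t))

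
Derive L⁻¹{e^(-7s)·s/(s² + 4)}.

L⁻¹{s/(s² + 4)} = cos(2t). By the time shift theorem, L⁻¹{e^(-as)F(s)} = u(t-a)f(t-a) with a=7, so L⁻¹{e^(-7s)·s/(s² + 4)} = u(t-7)·cos(2(t-7))

Final answer: u(t-7)·cos(2(t-7))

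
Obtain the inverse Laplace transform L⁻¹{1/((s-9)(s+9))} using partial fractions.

Decompose: A/(s-9) + B/(s+9). A = 1/18, B = -1/18. f(t) = (e^(9t) - e^(-9t))/18

Final answer: (e^(9t) - e^(-9t))/18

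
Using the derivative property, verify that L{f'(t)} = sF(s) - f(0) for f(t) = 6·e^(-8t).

f'(t) = -48e^(-8t). Direct: L{f'(t)} = -48/(s+8). Property: s·6/(s+8) - 6 = (6s - 6(s+8))/(s+8) = -48/(s+8). ✓

Final answer: -48/(s+8)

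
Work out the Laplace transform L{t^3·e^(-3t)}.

L{t^n·e^(at)} = n!/(s-a)^(n+1), so L{t^3·e^(-3t)} = 6/(s+3)^4

Final answer: 6/(s+3)^4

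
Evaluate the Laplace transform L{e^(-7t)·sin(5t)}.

L{e^(at)·sin(ωt)} = ω/((s-a)² + ω²), so L{e^(-7t)·sin(5t)} = 5/((s+7)² + 25)

Final answer: 5/((s+7)² + 25)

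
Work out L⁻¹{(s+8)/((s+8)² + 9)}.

Using frequency shift: L⁻¹{(s-a)/((s-a)² + b²)} = e^(at)cos(bt). Here a=-8, b=3

Final answer: e^(-8t)·cos(3t)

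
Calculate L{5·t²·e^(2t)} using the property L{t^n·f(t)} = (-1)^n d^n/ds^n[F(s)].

L{e^(2t)} = 1/(s-2). d/ds[1/(s-2)] = -1/(s-2)². d²/ds²[1/(s-2)] = 2/(s-2)³. So L{t²·e^(2t)} = (-1)² · 2/(s-2)³ = 2/(s-2)³. Then L{5·t²·e^(2t)} = 5·2/(s-2)³ = 10/(s-2)³

Final answer: 10/(s-2)³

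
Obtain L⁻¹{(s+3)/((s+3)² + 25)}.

Using frequency shift: L⁻¹{(s-a)/((s-a)² + b²)} = e^(at)cos(bt). Here a=-3, b=5

Final answer: e^(-3t)·cos(5t)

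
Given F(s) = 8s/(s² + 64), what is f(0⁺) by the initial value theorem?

f(0⁺) = lim_{s→∞} s·8s/(s² + 64) = lim_{s→∞} 8s²/(s² + 64) = 8

Final answer: 8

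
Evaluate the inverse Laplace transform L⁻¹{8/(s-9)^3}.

L⁻¹{n!/(s-a)^(n+1)} = t^n·e^(at) with n=2, a=9. So L⁻¹{2/(s-9)^3} = t^2·e^(9t), and L⁻¹{8/(s-9)^3} = (8/2)·t^2·e^(9t) = 4·t^2·e^(9t)

Final answer: 4·t^2·e^(9t)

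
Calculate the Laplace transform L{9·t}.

L{t^n} = n!/s^(n+1), so L{t} = 1/s^2. Then L{9·t} = 9·1/s^2 = 9/s^2

Final answer: 9/s^2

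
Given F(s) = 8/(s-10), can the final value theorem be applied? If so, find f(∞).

sF(s) = 8s/(s-10) has a pole at s = 10 in the right half-plane. Theorem does NOT apply (unstable system; f(t) = 8·e^(10t) grows without bound).

Final answer: Not applicable (unstable)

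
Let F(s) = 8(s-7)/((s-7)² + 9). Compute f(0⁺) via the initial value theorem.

f(0⁺) = lim_{s→∞} sF(s) = lim_{s→∞} 8s(s-7)/((s-7)² + 9) = 8

Final answer: 8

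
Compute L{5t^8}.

L{t^n} = n!/s^(n+1). So L{5t^8} = 5·8!/s^9 = 201600/s^9

Final answer: 201600/s^9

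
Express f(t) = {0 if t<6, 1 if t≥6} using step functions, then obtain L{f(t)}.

f(t) = u(t-6). L{u(t-6)} = e^(-6s)/s, so L{f(t)} = e^(-6s)/s

Final answer: e^(-6s)/s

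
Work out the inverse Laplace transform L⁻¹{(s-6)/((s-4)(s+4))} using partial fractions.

Using partial fractions, f(t) = (-2e^(4t) + 10e^(-4t))/8

Final answer: (-2e^(4t) + 10e^(-4t))/8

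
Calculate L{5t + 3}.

L{5t + 3} = 5·L{t} + 3·L{1} = 5/s² + 3/s

Final answer: 5/s² + 3/s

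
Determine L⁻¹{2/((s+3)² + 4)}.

Form: b/((s-a)² + b²) → e^(at)sin(bt). With a=-3, b=2

Final answer: e^(-3t)·sin(2t)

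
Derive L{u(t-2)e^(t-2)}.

u(t-a)f(t-a) with f(t)=e^t. L{e^t} = 1/(s-1). By time shift: e^(-2s)/(s-1)

Final answer: e^(-2s)/(s-1)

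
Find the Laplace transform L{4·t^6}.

L{t^n} = n!/s^(n+1), so L{t^6} = 720/s^7. Then L{4·t^6} = 4·720/s^7 = 2880/s^7

Final answer: 2880/s^7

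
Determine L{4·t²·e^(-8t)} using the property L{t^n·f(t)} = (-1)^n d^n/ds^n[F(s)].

L{e^(-8t)} = 1/(s+8). d/ds[1/(s+8)] = -1/(s+8)². d²/ds²[1/(s+8)] = 2/(s+8)³. So L{t²·e^(-8t)} = (-1)² · 2/(s+8)³ = 2/(s+8)³. Then L{4·t²·e^(-8t)} = 4·2/(s+8)³ = 8/(s+8)³

Final answer: 8/(s+8)³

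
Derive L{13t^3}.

L{t^n} = n!/s^(n+1). So L{13t^3} = 13·3!/s^4 = 78/s^4

Final answer: 78/s^4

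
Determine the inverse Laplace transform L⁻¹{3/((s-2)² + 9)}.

Using frequency shift, L⁻¹{3/((s-2)² + 9)} = e^(2t)·sin(3t)

Final answer: e^(2t)·sin(3t)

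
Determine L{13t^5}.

L{t^n} = n!/s^(n+1). So L{13t^5} = 13·5!/s^6 = 1560/s^6

Final answer: 1560/s^6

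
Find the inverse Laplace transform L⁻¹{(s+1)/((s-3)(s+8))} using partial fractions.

Using partial fractions, f(t) = (4e^(3t) + 7e^(-8t))/11

Final answer: (4e^(3t) + 7e^(-8t))/11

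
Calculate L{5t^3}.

L{t^n} = n!/s^(n+1). So L{5t^3} = 5·3!/s^4 = 30/s^4

Final answer: 30/s^4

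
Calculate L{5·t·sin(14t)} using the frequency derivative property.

L{sin(14t)} = 14/(s² + 196). By L{t·f(t)} = -F'(s): -d/ds[14/(s² + 196)] = -(14)·(-2s)/(s² + 196)² = 28s/(s² + 196)². Then L{5·t·sin(14t)} = 5·28s/(s² + 196)² = 140s/(s² + 196)²

Final answer: 140s/(s² + 196)²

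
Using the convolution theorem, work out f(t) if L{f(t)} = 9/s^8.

9/s^8 = (9/s)·(1/s^7) = L{9}·L{t^6/720}. By convolution, f(t) = 9*t^6/720 = ∫₀ᵗ 9·τ^6/720 dτ = 9·t^7/5040

Final answer: 9·t^7/5040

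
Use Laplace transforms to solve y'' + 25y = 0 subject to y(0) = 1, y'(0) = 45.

L{y''} + 25L{y} = 0. s²Y - s - 45 + 25Y = 0. Y(s² + 25) = s + 45. Y = (s + 45)/(s² + 25). Inverting: y(t) = cos(5t) + 9sin(5t)

Final answer: y(t) = cos(5t) + 9sin(5t)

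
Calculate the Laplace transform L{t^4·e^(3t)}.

L{t^n·e^(at)} = n!/(s-a)^(n+1), so L{t^4·e^(3t)} = 24/(s-3)^5

Final answer: 24/(s-3)^5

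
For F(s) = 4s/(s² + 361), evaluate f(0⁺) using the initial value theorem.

f(0⁺) = lim_{s→∞} s·4s/(s² + 361) = lim_{s→∞} 4s²/(s² + 361) = 4

Final answer: 4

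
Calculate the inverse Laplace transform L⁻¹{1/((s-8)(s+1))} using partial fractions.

Decompose: A/(s-8) + B/(s+1). A = 1/9, B = -1/9. f(t) = (e^(8t) - e^(-t))/9

Final answer: (e^(8t) - e^(-t))/9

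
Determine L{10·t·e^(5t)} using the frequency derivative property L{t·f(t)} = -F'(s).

L{e^(5t)} = 1/(s-5). By frequency derivative: L{t·e^(5t)} = -d/ds[1/(s-5)] = -(-1)/(s-5)² = 1/(s-5)². Then L{10·t·e^(5t)} = 10·1/(s-5)² = 10/(s-5)²

Final answer: 10/(s-5)²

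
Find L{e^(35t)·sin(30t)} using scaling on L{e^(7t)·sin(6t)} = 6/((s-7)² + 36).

Scaling with a=5: L{e^(35t)·sin(30t)} = (1/5) · 6/((s/5-7)² + 36). Simplifying: 30/((s-35)² + 900)

Final answer: 30/((s-35)² + 900)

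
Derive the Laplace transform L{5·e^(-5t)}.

L{e^(at)} = 1/(s-a), so L{e^(-5t)} = 1/(s+5). Then L{5·e^(-5t)} = 5/(s+5)

Final answer: 5/(s+5)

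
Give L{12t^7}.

L{t^n} = n!/s^(n+1). So L{12t^7} = 12·7!/s^8 = 60480/s^8

Final answer: 60480/s^8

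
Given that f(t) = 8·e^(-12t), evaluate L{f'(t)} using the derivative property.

f(0) = 8, F(s) = 8/(s+12). L{f'(t)} = s·F(s) - f(0) = 8s/(s+12) - 8 = (8s - 8(s+12))/(s+12) = -96/(s+12)

Final answer: -96/(s+12)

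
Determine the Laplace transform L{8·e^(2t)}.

L{e^(at)} = 1/(s-a), so L{e^(2t)} = 1/(s-2). Then L{8·e^(2t)} = 8/(s-2)

Final answer: 8/(s-2)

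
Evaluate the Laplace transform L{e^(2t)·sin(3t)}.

L{e^(at)·sin(ωt)} = ω/((s-a)² + ω²), so L{e^(2t)·sin(3t)} = 3/((s-2)² + 9)

Final answer: 3/((s-2)² + 9)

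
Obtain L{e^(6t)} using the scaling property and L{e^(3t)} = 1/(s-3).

Using L{f(at)} = (1/a)F(s/a) with a=2 and f(t) = e^(3t): L{e^(6t)} = (1/2) · 1/((s/2)-3) = (1/2) · 2/(s-6) = 1/(s-6)

Final answer: 1/(s-6)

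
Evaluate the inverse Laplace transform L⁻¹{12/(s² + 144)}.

L⁻¹{12/(s² + 144)} = sin(12t)

Final answer: sin(12t)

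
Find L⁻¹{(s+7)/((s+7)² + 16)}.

Using frequency shift: L⁻¹{(s-a)/((s-a)² + b²)} = e^(at)cos(bt). Here a=-7, b=4

Final answer: e^(-7t)·cos(4t)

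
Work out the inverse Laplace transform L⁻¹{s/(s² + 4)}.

L⁻¹{s/(s² + 4)} = cos(2t)

Final answer: cos(2t)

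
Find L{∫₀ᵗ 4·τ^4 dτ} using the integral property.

L{∫₀ᵗ f(τ)dτ} = F(s)/s with f(t) = 4t^4. F(s) = 96/s^5, so L{∫₀ᵗ 4·τ^4 dτ} = (96/s^5)/s = 96/s^6. (Check: ∫₀ᵗ 4·τ^4 dτ = 4t^5/5.)

Final answer: 96/s^6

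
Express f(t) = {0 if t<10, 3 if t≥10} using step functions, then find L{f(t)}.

f(t) = 3·u(t-10). L{u(t-10)} = e^(-10s)/s, so L{f(t)} = 3·e^(-10s)/s

Final answer: 3·e^(-10s)/s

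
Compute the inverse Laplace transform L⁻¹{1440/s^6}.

L⁻¹{n!/s^(n+1)} = t^n with n=5. So L⁻¹{120/s^6} = t^5, and L⁻¹{1440/s^6} = (1440/120)·t^5 = 12·t^5

Final answer: 12·t^5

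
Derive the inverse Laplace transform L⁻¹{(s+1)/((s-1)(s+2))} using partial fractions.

Using partial fractions, f(t) = (2e^t + e^(-2t))/3

Final answer: (2e^t + e^(-2t))/3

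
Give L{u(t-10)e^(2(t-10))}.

u(t-a)f(t-a) with f(t)=e^(2t). L{e^(2t)} = 1/(s-2). By time shift: e^(-10s)/(s-2)

Final answer: e^(-10s)/(s-2)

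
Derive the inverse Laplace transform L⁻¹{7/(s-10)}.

L⁻¹{1/(s-a)} = e^(at), so L⁻¹{1/(s-10)} = e^(10t), and L⁻¹{7/(s-10)} = 7·e^(10t)

Final answer: 7·e^(10t)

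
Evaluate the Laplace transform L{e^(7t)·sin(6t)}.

L{e^(at)·sin(ωt)} = ω/((s-a)² + ω²), so L{e^(7t)·sin(6t)} = 6/((s-7)² + 36)

Final answer: 6/((s-7)² + 36)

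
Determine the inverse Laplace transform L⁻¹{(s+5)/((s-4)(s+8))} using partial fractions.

Using partial fractions, f(t) = (9e^(4t) + 3e^(-8t))/12

Final answer: (9e^(4t) + 3e^(-8t))/12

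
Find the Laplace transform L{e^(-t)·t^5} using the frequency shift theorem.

L{e^(at)·t^n} = n!/(s-a)^(n+1), so L{e^(-t)·t^5} = 120/(s+1)^6

Final answer: 120/(s+1)^6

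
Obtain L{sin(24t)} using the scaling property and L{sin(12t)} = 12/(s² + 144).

Using L{f(at)} = (1/a)F(s/a) with a=2: L{sin(24t)} = (1/2) · 12/((s/2)² + 144) = (1/2) · 12·4/(s² + 576) = 24/(s² + 576)

Final answer: 24/(s² + 576)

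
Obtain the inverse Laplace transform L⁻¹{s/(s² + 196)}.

L⁻¹{s/(s² + 196)} = cos(14t)

Final answer: cos(14t)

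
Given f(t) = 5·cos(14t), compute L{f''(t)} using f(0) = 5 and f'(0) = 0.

F(s) = 5s/(s² + 196). L{f''(t)} = s²F(s) - sf(0) - f'(0) = 5s³/(s² + 196) - 5s = (5s³ - 5s(s² + 196))/(s² + 196) = -980s/(s² + 196)

Final answer: -980s/(s² + 196)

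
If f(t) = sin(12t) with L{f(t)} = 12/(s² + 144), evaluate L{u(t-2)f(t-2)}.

Time shift theorem: L{u(t-a)f(t-a)} = e^(-as)F(s). Here a=2, F(s) = 12/(s² + 144), so L{u(t-2)f(t-2)} = e^(-2s)·12/(s² + 144)

Final answer: e^(-2s)·12/(s² + 144)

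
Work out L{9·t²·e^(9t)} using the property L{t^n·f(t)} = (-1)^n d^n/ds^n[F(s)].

L{e^(9t)} = 1/(s-9). d/ds[1/(s-9)] = -1/(s-9)². d²/ds²[1/(s-9)] = 2/(s-9)³. So L{t²·e^(9t)} = (-1)² · 2/(s-9)³ = 2/(s-9)³. Then L{9·t²·e^(9t)} = 9·2/(s-9)³ = 18/(s-9)³

Final answer: 18/(s-9)³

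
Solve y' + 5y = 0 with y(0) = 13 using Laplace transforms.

L{y'} + 5L{y} = 0. sY - 13 + 5Y = 0. Y(s+5) = 13. Y = 13/(s+5)

Final answer: y(t) = 13e^(-5t)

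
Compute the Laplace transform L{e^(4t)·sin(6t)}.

L{e^(at)·sin(ωt)} = ω/((s-a)² + ω²), so L{e^(4t)·sin(6t)} = 6/((s-4)² + 36)

Final answer: 6/((s-4)² + 36)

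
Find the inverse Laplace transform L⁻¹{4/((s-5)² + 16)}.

Using frequency shift, L⁻¹{4/((s-5)² + 16)} = e^(5t)·sin(4t)

Final answer: e^(5t)·sin(4t)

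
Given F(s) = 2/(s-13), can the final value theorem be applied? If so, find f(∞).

sF(s) = 2s/(s-13) has a pole at s = 13 in the right half-plane. Theorem does NOT apply (unstable system; f(t) = 2·e^(13t) grows without bound).

Final answer: Not applicable (unstable)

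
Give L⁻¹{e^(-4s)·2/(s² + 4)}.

L⁻¹{2/(s² + 4)} = sin(2t). By the time shift theorem, L⁻¹{e^(-as)F(s)} = u(t-a)f(t-a) with a=4, so L⁻¹{e^(-4s)·2/(s² + 4)} = u(t-4)·sin(2(t-4))

Final answer: u(t-4)·sin(2(t-4))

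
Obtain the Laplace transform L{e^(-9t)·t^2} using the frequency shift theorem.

L{e^(at)·t^n} = n!/(s-a)^(n+1), so L{e^(-9t)·t^2} = 2/(s+9)^3

Final answer: 2/(s+9)^3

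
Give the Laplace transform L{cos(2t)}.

L{cos(ωt)} = s/(s² + ω²), so L{cos(2t)} = s/(s² + 4)

Final answer: s/(s² + 4)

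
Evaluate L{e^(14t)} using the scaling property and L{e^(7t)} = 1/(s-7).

Using L{f(at)} = (1/a)F(s/a) with a=2 and f(t) = e^(7t): L{e^(14t)} = (1/2) · 1/((s/2)-7) = (1/2) · 2/(s-14) = 1/(s-14)

Final answer: 1/(s-14)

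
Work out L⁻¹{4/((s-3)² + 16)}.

Form: b/((s-a)² + b²) → e^(at)sin(bt). With a=3, b=4

Final answer: e^(3t)·sin(4t)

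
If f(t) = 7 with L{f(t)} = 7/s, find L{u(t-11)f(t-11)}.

Time shift theorem: L{u(t-a)f(t-a)} = e^(-as)F(s). Here a=11, F(s) = 7/s, so L{u(t-11)f(t-11)} = e^(-11s)·7/s

Final answer: e^(-11s)·7/s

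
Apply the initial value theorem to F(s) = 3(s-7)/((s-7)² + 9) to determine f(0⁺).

f(0⁺) = lim_{s→∞} sF(s) = lim_{s→∞} 3s(s-7)/((s-7)² + 9) = 3

Final answer: 3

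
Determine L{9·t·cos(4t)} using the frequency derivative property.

L{cos(4t)} = s/(s² + 16). Derivative: d/ds[s/(s² + 16)] = [(s² + 16) - s·2s]/(s² + 16)² = (16 - s²)/(s² + 16)². So L{t·cos(4t)} = -F'(s) = (s² - 16)/(s² + 16)². Then L{9·t·cos(4t)} = 9·(s² - 16)/(s² + 16)²

Final answer: 9·(s² - 16)/(s² + 16)²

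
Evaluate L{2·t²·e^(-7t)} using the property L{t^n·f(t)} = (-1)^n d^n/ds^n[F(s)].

L{e^(-7t)} = 1/(s+7). d/ds[1/(s+7)] = -1/(s+7)². d²/ds²[1/(s+7)] = 2/(s+7)³. So L{t²·e^(-7t)} = (-1)² · 2/(s+7)³ = 2/(s+7)³. Then L{2·t²·e^(-7t)} = 2·2/(s+7)³ = 4/(s+7)³

Final answer: 4/(s+7)³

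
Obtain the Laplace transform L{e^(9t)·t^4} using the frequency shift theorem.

L{e^(at)·t^n} = n!/(s-a)^(n+1), so L{e^(9t)·t^4} = 24/(s-9)^5

Final answer: 24/(s-9)^5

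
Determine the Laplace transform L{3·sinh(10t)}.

L{sinh(ωt)} = ω/(s² - ω²), so L{sinh(10t)} = 10/(s² - 100). Then L{3·sinh(10t)} = 3·10/(s² - 100) = 30/(s² - 100)

Final answer: 30/(s² - 100)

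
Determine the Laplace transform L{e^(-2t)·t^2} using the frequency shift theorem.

L{e^(at)·t^n} = n!/(s-a)^(n+1), so L{e^(-2t)·t^2} = 2/(s+2)^3

Final answer: 2/(s+2)^3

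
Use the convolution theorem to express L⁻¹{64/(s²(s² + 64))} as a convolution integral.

64/(s²(s² + 64)) = (1/s²)·(64/(s² + 64)) = L{t}·L{8·sin(8t)}. So f(t) = t*(8·sin(8t)) = ∫₀ᵗ 8τ·sin(8(t-τ)) dτ

Final answer: ∫₀ᵗ 8τ·sin(8(t-τ)) dτ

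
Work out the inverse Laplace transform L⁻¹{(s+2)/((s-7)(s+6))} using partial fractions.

Using partial fractions, f(t) = (9e^(7t) + 4e^(-6t))/13

Final answer: (9e^(7t) + 4e^(-6t))/13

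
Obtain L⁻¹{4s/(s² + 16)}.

This is the form c·s/(s² + a²) with a = 4, c = 4. L⁻¹ = 4·cos(4t)

Final answer: 4·cos(4t)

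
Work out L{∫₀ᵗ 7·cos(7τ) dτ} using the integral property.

L{∫₀ᵗ f(τ)dτ} = F(s)/s with F(s) = 7s/(s² + 49), so the result is (7s/(s² + 49))/s = 7/(s² + 49)

Final answer: 7/(s² + 49)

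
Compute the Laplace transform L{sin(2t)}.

L{sin(ωt)} = ω/(s² + ω²), so L{sin(2t)} = 2/(s² + 4)

Final answer: 2/(s² + 4)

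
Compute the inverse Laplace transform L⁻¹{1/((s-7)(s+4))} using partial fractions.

Decompose: A/(s-7) + B/(s+4). A = 1/11, B = -1/11. f(t) = (e^(7t) - e^(-4t))/11

Final answer: (e^(7t) - e^(-4t))/11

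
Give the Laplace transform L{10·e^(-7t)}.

L{e^(at)} = 1/(s-a), so L{e^(-7t)} = 1/(s+7). Then L{10·e^(-7t)} = 10/(s+7)

Final answer: 10/(s+7)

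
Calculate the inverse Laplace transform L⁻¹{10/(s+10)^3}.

L⁻¹{n!/(s-a)^(n+1)} = t^n·e^(at) with n=2, a=-10. So L⁻¹{2/(s+10)^3} = t^2·e^(-10t), and L⁻¹{10/(s+10)^3} = (10/2)·t^2·e^(-10t) = 5·t^2·e^(-10t)

Final answer: 5·t^2·e^(-10t)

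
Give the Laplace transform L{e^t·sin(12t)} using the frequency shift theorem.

Frequency shift: L{e^(at)f(t)} = F(s-a). L{e^t·sin(12t)} = 12/((s-1)² + 144)

Final answer: 12/((s-1)² + 144)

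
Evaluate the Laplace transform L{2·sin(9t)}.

L{sin(ωt)} = ω/(s² + ω²), so L{sin(9t)} = 9/(s² + 81). Then L{2·sin(9t)} = 2·9/(s² + 81) = 18/(s² + 81)

Final answer: 18/(s² + 81)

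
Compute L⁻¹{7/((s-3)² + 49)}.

Form: b/((s-a)² + b²) → e^(at)sin(bt). With a=3, b=7

Final answer: e^(3t)·sin(7t)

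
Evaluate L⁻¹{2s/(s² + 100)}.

This is the form c·s/(s² + a²) with a = 10, c = 2. L⁻¹ = 2·cos(10t)

Final answer: 2·cos(10t)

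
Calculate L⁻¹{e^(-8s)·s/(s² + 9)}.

L⁻¹{s/(s² + 9)} = cos(3t). By the time shift theorem, L⁻¹{e^(-as)F(s)} = u(t-a)f(t-a) with a=8, so L⁻¹{e^(-8s)·s/(s² + 9)} = u(t-8)·cos(3(t-8))

Final answer: u(t-8)·cos(3(t-8))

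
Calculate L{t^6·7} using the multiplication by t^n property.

L{7} = 7/s. d^1/ds^1[1/s] = -1/s². d^2/ds^2[1/s] = 2/s^3. d^3/ds^3[1/s] = -6/s^4. d^4/ds^4[1/s] = 24/s^5. d^5/ds^5[1/s] = -120/s^6. d^6/ds^6[1/s] = 720/s^7. So L{t^6} = (-1)^{6}·720/s^7 = 720/s^7. Then L{t^6·7} = 7·720/s^7 = 5040/s^7

Final answer: 5040/s^7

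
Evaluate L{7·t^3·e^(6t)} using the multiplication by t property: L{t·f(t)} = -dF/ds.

Using L{t^n·e^(at)} = n!/(s-a)^(n+1), L{t^3·e^(6t)} = 6/(s-6)^4, so L{7·t^3·e^(6t)} = 7·6/(s-6)^4 = 42/(s-6)^4

Final answer: 42/(s-6)^4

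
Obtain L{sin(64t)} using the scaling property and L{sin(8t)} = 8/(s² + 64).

Using L{f(at)} = (1/a)F(s/a) with a=8: L{sin(64t)} = (1/8) · 8/((s/8)² + 64) = (1/8) · 8·64/(s² + 4096) = 64/(s² + 4096)

Final answer: 64/(s² + 4096)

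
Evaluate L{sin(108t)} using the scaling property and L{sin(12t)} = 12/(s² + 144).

Using L{f(at)} = (1/a)F(s/a) with a=9: L{sin(108t)} = (1/9) · 12/((s/9)² + 144) = (1/9) · 12·81/(s² + 11664) = 108/(s² + 11664)

Final answer: 108/(s² + 11664)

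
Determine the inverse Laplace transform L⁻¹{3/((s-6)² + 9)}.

Using frequency shift, L⁻¹{3/((s-6)² + 9)} = e^(6t)·sin(3t)

Final answer: e^(6t)·sin(3t)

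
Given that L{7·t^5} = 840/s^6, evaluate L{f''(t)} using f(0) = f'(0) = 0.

L{f''(t)} = s²F(s) - sf(0) - f'(0) = s²·840/s^6 - 0 - 0 = 840/s^4

Final answer: 840/s^4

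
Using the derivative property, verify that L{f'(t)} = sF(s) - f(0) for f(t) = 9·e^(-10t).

f'(t) = -90e^(-10t). Direct: L{f'(t)} = -90/(s+10). Property: s·9/(s+10) - 9 = (9s - 9(s+10))/(s+10) = -90/(s+10). ✓

Final answer: -90/(s+10)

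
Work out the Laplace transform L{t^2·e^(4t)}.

L{t^n·e^(at)} = n!/(s-a)^(n+1), so L{t^2·e^(4t)} = 2/(s-4)^3

Final answer: 2/(s-4)^3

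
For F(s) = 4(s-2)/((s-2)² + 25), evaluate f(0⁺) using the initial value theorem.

f(0⁺) = lim_{s→∞} sF(s) = lim_{s→∞} 4s(s-2)/((s-2)² + 25) = 4

Final answer: 4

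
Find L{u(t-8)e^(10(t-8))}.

u(t-a)f(t-a) with f(t)=e^(10t). L{e^(10t)} = 1/(s-10). By time shift: e^(-8s)/(s-10)

Final answer: e^(-8s)/(s-10)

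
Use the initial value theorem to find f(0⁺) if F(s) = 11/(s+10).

f(0⁺) = lim_{s→∞} s·11/(s+10) = lim_{s→∞} 11s/(s+10) = 11

Final answer: 11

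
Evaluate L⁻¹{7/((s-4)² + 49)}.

Form: b/((s-a)² + b²) → e^(at)sin(bt). With a=4, b=7

Final answer: e^(4t)·sin(7t)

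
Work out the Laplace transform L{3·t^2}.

L{t^n} = n!/s^(n+1), so L{t^2} = 2/s^3. Then L{3·t^2} = 3·2/s^3 = 6/s^3

Final answer: 6/s^3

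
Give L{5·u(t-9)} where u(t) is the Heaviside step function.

L{u(t-a)} = e^(-as)/s. Here a=9, so L{u(t-9)} = e^(-9s)/s, and L{5·u(t-9)} = 5·e^(-9s)/s

Final answer: 5·e^(-9s)/s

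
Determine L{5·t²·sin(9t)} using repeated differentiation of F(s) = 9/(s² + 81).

F(s) = 9/(s² + 81). F'(s) = -18s/(s² + 81)². F''(s) = -18(81 - 3s²)/(s² + 81)³ = (54s² - 1458)/(s² + 81)³. So L{t²·sin(9t)} = (-1)² F''(s) = (54s² - 1458)/(s² + 81)³. Then L{5·t²·sin(9t)} = 5·(54s² - 1458)/(s² + 81)³ = (270s² - 7290)/(s² + 81)³

Final answer: (270s² - 7290)/(s² + 81)³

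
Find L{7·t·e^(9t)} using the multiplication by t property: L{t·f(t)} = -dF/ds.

Using L{t^n·e^(at)} = n!/(s-a)^(n+1), L{t·e^(9t)} = 1/(s-9)^2, so L{7·t·e^(9t)} = 7·1/(s-9)^2 = 7/(s-9)^2

Final answer: 7/(s-9)^2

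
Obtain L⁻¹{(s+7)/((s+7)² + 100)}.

Using frequency shift: L⁻¹{(s-a)/((s-a)² + b²)} = e^(at)cos(bt). Here a=-7, b=10

Final answer: e^(-7t)·cos(10t)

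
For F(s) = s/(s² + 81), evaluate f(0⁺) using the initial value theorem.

f(0⁺) = lim_{s→∞} s·s/(s² + 81) = lim_{s→∞} s²/(s² + 81) = 1

Final answer: 1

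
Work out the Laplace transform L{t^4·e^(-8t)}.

L{t^n·e^(at)} = n!/(s-a)^(n+1), so L{t^4·e^(-8t)} = 24/(s+8)^5

Final answer: 24/(s+8)^5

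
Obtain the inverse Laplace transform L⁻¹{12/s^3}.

L⁻¹{n!/s^(n+1)} = t^n with n=2. So L⁻¹{2/s^3} = t^2, and L⁻¹{12/s^3} = (12/2)·t^2 = 6·t^2

Final answer: 6·t^2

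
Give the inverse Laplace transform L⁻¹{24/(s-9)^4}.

L⁻¹{n!/(s-a)^(n+1)} = t^n·e^(at) with n=3, a=9. So L⁻¹{6/(s-9)^4} = t^3·e^(9t), and L⁻¹{24/(s-9)^4} = (24/6)·t^3·e^(9t) = 4·t^3·e^(9t)

Final answer: 4·t^3·e^(9t)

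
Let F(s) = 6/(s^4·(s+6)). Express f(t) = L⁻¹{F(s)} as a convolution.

6/(s^4·(s+6)) = (6/s^4)·(1/(s+6)) = L{t^3}·L{e^(-6t)}. So f(t) = t^3*e^(-6t) = ∫₀ᵗ τ^3·e^(-6(t-τ)) dτ

Final answer: ∫₀ᵗ τ^3·e^(-6(t-τ)) dτ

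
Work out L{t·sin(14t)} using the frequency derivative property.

L{sin(14t)} = 14/(s² + 196). By L{t·f(t)} = -F'(s): -d/ds[14/(s² + 196)] = -(14)·(-2s)/(s² + 196)² = 28s/(s² + 196)²

Final answer: 28s/(s² + 196)²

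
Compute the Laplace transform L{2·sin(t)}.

L{sin(ωt)} = ω/(s² + ω²), so L{sin(t)} = 1/(s² + 1). Then L{2·sin(t)} = 2·1/(s² + 1) = 2/(s² + 1)

Final answer: 2/(s² + 1)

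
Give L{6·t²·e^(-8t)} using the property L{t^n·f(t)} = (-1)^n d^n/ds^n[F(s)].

L{e^(-8t)} = 1/(s+8). d/ds[1/(s+8)] = -1/(s+8)². d²/ds²[1/(s+8)] = 2/(s+8)³. So L{t²·e^(-8t)} = (-1)² · 2/(s+8)³ = 2/(s+8)³. Then L{6·t²·e^(-8t)} = 6·2/(s+8)³ = 12/(s+8)³

Final answer: 12/(s+8)³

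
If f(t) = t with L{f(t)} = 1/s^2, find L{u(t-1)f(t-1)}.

Time shift theorem: L{u(t-a)f(t-a)} = e^(-as)F(s). Here a=1, F(s) = 1/s^2, so L{u(t-1)f(t-1)} = e^(-s)·1/s^2

Final answer: e^(-s)·1/s^2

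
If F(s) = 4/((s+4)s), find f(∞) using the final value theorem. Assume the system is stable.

f(∞) = lim_{s→0} sF(s) = lim_{s→0} 4/(s+4) = 1

Final answer: 1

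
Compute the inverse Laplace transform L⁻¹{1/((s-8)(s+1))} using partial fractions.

Decompose: A/(s-8) + B/(s+1). A = 1/9, B = -1/9. f(t) = (e^(8t) - e^(-t))/9

Final answer: (e^(8t) - e^(-t))/9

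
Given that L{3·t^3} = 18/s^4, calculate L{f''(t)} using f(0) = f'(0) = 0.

L{f''(t)} = s²F(s) - sf(0) - f'(0) = s²·18/s^4 - 0 - 0 = 18/s^2

Final answer: 18/s^2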